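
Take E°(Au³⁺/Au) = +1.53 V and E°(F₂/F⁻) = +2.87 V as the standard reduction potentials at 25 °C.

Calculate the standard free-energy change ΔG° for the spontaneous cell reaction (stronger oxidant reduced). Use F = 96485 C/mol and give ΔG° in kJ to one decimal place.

F₂/F⁻ (E° = +2.87 V) is the cathode; Au³⁺/Au (E° = +1.53 V) is the anode, so E°cell = +1.34 V.
Balancing electrons gives n = 6 (lcm of 2 and 3).
ΔG° = −nFE° = −(6)(96485)(+1.34) = -775,739 J = -775.7 kJ.

-775.7 kJ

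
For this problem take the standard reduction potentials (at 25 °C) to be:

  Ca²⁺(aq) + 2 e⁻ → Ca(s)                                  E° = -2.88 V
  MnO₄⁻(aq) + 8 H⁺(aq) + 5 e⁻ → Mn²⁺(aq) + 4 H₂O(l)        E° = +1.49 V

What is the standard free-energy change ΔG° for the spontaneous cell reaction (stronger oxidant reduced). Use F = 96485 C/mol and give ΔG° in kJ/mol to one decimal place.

MnO₄⁻/Mn²⁺ (E° = +1.49 V) is the cathode; Ca²⁺/Ca (E° = -2.88 V) is the anode, so E°cell = +4.37 V.
Balancing electrons gives n = 10 (lcm of 5 and 2).
ΔG° = −nFE° = −(10)(96485)(+4.37) = -4,216,394 J = -4216.4 kJ/mol.

-4216.4 kJ/mol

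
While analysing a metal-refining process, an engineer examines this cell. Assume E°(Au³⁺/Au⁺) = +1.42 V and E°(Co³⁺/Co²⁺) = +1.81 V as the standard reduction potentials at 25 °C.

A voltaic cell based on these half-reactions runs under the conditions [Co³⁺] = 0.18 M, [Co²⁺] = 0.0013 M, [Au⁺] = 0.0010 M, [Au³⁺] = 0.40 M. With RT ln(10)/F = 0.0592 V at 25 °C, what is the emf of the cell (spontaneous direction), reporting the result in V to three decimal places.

+0.440 V

Co³⁺/Co²⁺ is the cathode (higher E°), Au³⁺/Au⁺ the anode: E°cell = +1.81 − (+1.42) = +0.39 V, n = 2.
Overall: 2 Co³⁺(aq) + Au⁺(aq) → 2 Co²⁺(aq) + Au³⁺(aq)
Q = [Co²⁺]^2·[Au³⁺] / ([Co³⁺]^2·[Au⁺]); log Q = -1.681.
E = E° − (0.0592/n) log Q = +0.39 − (0.0592/2)(-1.681) = +0.440 V.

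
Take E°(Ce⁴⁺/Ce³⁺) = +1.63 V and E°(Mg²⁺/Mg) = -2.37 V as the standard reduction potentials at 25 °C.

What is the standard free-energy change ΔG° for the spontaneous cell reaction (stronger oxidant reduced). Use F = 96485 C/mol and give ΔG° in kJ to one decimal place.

Ce⁴⁺/Ce³⁺ (E° = +1.63 V) is the cathode; Mg²⁺/Mg (E° = -2.37 V) is the anode, so E°cell = +4.00 V.
Balancing electrons gives n = 2 (lcm of 1 and 2).
ΔG° = −nFE° = −(2)(96485)(+4.00) = -771,880 J = -771.9 kJ.

-771.9 kJ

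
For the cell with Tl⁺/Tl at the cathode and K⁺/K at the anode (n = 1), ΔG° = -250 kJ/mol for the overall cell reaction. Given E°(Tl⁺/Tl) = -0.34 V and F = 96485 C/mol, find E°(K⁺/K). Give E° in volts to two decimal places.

-2.93 V

E°cell = −ΔG°/(nF) = −(-250×10³)/((1)(96485)) = +2.591 V.
Since Tl⁺/Tl is the cathode and K⁺/K the anode, E°cell = E°(Tl⁺/Tl) − E°(K⁺/K).
So E°(K⁺/K) = E°(Tl⁺/Tl) − E°cell = (-0.34) − (+2.591) = -2.93 V.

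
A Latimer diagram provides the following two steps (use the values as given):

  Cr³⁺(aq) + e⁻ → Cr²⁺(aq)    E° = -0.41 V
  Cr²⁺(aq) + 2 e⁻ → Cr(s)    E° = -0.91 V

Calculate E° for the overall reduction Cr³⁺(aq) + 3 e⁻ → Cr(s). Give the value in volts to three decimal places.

-0.743 V

Standard free energies of sequential steps add: ΔG°₃ = ΔG°₁ + ΔG°₂, so n₃E°₃ = n₁E°₁ + n₂E°₂.
E°₃ = (1×-0.41 + 2×-0.91) / 3 = (-2.230) / 3 = -0.743 V.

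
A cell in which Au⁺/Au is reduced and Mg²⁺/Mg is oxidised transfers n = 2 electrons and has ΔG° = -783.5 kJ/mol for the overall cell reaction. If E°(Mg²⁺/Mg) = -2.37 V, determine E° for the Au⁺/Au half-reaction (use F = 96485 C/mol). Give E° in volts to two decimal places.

E°cell = −ΔG°/(nF) = −(-783.5×10³)/((2)(96485)) = +4.060 V.
Since Au⁺/Au is the cathode and Mg²⁺/Mg the anode, E°cell = E°(Au⁺/Au) − E°(Mg²⁺/Mg).
So E°(Au⁺/Au) = E°cell + E°(Mg²⁺/Mg) = +4.060 + (-2.37) = +1.69 V.

+1.69 V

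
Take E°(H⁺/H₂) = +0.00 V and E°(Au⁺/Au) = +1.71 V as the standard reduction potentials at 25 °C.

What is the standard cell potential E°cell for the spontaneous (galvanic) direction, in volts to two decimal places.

The Au⁺/Au couple has the higher reduction potential, so it is the cathode; H⁺/H₂ is oxidised at the anode.
E°cell = E°(cathode) − E°(anode) = (+1.71) − (+0.00) = +1.71 V.

+1.71 V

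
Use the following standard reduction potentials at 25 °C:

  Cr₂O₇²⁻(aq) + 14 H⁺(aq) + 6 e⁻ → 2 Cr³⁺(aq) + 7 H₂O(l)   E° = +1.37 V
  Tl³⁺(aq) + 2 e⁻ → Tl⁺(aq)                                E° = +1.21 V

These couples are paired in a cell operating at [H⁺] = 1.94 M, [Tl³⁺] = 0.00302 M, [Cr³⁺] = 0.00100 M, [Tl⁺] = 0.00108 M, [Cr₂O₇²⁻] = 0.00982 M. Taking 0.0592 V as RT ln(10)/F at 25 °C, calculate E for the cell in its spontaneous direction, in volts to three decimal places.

+0.226 V

Cr₂O₇²⁻/Cr³⁺ is the cathode (higher E°), Tl³⁺/Tl⁺ the anode: E°cell = +1.37 − (+1.21) = +0.16 V, n = 6.
Overall: Cr₂O₇²⁻(aq) + 14 H⁺(aq) + 3 Tl⁺(aq) → 2 Cr³⁺(aq) + 7 H₂O(l) + 3 Tl³⁺(aq)
Q = [Cr³⁺]^2·[Tl³⁺]^3 / ([Cr₂O₇²⁻]·[H⁺]^14·[Tl⁺]^3); log Q = -6.682.
E = E° − (0.0592/n) log Q = +0.16 − (0.0592/6)(-6.682) = +0.226 V.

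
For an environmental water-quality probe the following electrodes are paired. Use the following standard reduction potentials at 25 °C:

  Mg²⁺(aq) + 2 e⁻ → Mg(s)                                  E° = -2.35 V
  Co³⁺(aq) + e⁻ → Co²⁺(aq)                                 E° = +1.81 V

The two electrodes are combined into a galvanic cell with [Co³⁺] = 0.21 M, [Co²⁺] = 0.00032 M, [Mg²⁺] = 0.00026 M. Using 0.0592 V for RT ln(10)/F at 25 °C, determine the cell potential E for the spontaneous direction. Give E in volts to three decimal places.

Co³⁺/Co²⁺ is the cathode (higher E°), Mg²⁺/Mg the anode: E°cell = +1.81 − (-2.35) = +4.16 V, n = 2.
Overall: 2 Co³⁺(aq) + Mg(s) → 2 Co²⁺(aq) + Mg²⁺(aq)
Q = [Co²⁺]^2·[Mg²⁺] / ([Co³⁺]^2); log Q = -9.219.
E = E° − (0.0592/n) log Q = +4.16 − (0.0592/2)(-9.219) = +4.433 V.

+4.433 V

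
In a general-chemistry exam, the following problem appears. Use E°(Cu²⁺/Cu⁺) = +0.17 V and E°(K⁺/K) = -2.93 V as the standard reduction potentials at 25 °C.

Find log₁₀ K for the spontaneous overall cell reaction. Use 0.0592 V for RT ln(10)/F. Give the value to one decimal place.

52.4

Cathode: Cu²⁺/Cu⁺; anode: K⁺/K. E°cell = +3.10 V, n = 1.
log K = nE°cell / 0.0592 = (1)(+3.10) / 0.0592 = 52.4.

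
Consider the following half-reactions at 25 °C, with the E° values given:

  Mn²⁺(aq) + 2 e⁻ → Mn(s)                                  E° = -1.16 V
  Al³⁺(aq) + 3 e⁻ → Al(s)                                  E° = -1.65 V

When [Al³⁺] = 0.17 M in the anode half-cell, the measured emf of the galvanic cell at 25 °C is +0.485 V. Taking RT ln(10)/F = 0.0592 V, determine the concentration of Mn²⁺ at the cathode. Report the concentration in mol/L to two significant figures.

0.21 M

Mn²⁺/Mn is the cathode, Al³⁺/Al the anode: E°cell = +0.49 V, n = 6.
Overall reaction: 3 Mn²⁺(aq) + 2 Al(s) → 3 Mn(s) + 2 Al³⁺(aq); Q = [Al³⁺]^2/[Mn²⁺]^3.
From E = E° − (0.0592/n) log Q: log Q = (E° − E)·n/0.0592 = (+0.49 − (+0.485))·6/0.0592 = 0.5068.
So 3·log[Mn²⁺] = 2·log(0.17) − log Q = -1.5391 − (0.5068) = -2.0459; log[Mn²⁺] = -2.0459 / 3 = -0.6820; [Mn²⁺] = 10^(-0.6820) ≈ 0.21 M.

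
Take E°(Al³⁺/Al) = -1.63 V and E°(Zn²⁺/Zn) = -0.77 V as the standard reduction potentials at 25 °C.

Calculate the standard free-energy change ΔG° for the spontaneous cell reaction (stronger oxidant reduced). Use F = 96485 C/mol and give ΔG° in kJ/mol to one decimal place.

-497.9 kJ/mol

Zn²⁺/Zn (E° = -0.77 V) is the cathode; Al³⁺/Al (E° = -1.63 V) is the anode, so E°cell = +0.86 V.
Balancing electrons gives n = 6 (lcm of 2 and 3).
ΔG° = −nFE° = −(6)(96485)(+0.86) = -497,863 J = -497.9 kJ/mol.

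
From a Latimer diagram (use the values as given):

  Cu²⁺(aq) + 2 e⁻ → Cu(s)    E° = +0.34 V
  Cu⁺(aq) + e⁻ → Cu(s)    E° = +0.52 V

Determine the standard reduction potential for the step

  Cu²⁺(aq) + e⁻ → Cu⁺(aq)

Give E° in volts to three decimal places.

Sequential free energies add, so n₃E°₃ = n₁E°₁ + n₂E°₂.
With n₃ = 2, and the known step contributing 1×(+0.52) V, the unknown satisfies 1·E° = 2×(+0.34) − 1×(+0.52) = +0.160.
E° = +0.160 / 1 = +0.160 V.

+0.160 V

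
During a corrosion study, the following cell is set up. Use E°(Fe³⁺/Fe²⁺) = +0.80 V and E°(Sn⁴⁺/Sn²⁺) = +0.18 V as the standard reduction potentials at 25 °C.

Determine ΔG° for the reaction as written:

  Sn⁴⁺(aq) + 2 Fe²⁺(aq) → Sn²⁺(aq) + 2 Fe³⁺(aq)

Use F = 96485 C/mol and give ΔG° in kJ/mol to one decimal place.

As written, Sn⁴⁺/Sn²⁺ is reduced (cathode) and Fe³⁺/Fe²⁺ is oxidised (anode), so E°cell = (+0.18) − (+0.80) = -0.62 V.
Balancing electrons gives n = 2.
ΔG° = −nFE° = −(2)(96485)(-0.62) = 119,641 J = +119.6 kJ/mol.

+119.6 kJ/mol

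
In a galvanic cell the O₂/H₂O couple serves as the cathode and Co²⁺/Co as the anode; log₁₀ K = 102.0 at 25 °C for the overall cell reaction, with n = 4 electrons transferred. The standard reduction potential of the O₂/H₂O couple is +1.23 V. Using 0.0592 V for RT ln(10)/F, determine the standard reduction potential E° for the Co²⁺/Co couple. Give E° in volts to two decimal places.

E°cell = (0.0592/n)·log K = (0.0592/4)(102.0) = +1.510 V.
Since O₂/H₂O is the cathode and Co²⁺/Co the anode, E°cell = E°(O₂/H₂O) − E°(Co²⁺/Co).
So E°(Co²⁺/Co) = E°(O₂/H₂O) − E°cell = (+1.23) − (+1.510) = -0.28 V.

-0.28 V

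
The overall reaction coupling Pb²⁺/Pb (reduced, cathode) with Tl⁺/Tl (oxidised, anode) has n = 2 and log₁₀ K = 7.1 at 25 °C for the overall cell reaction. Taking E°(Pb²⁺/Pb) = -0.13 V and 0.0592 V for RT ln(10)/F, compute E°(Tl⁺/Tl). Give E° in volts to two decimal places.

-0.34 V

E°cell = (0.0592/n)·log K = (0.0592/2)(7.1) = +0.210 V.
Since Pb²⁺/Pb is the cathode and Tl⁺/Tl the anode, E°cell = E°(Pb²⁺/Pb) − E°(Tl⁺/Tl).
So E°(Tl⁺/Tl) = E°(Pb²⁺/Pb) − E°cell = (-0.13) − (+0.210) = -0.34 V.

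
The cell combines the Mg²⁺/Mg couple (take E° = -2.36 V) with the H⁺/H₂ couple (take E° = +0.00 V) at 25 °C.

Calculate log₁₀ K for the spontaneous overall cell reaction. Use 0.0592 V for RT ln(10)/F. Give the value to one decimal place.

79.7

Cathode: H⁺/H₂; anode: Mg²⁺/Mg. E°cell = +2.36 V, n = 2.
log K = nE°cell / 0.0592 = (2)(+2.36) / 0.0592 = 79.7.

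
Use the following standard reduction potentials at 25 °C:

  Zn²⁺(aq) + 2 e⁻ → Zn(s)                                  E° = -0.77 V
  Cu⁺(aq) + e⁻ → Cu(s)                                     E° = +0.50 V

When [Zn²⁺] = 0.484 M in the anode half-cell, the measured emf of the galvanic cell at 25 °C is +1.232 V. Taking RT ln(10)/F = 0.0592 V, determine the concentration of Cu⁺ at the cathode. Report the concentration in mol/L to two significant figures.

0.16 M

Cu⁺/Cu is the cathode, Zn²⁺/Zn the anode: E°cell = +1.27 V, n = 2.
Overall reaction: 2 Cu⁺(aq) + Zn(s) → 2 Cu(s) + Zn²⁺(aq); Q = [Zn²⁺]^1/[Cu⁺]^2.
From E = E° − (0.0592/n) log Q: log Q = (E° − E)·n/0.0592 = (+1.27 − (+1.232))·2/0.0592 = 1.2838.
So 2·log[Cu⁺] = 1·log(0.484) − log Q = -0.3152 − (1.2838) = -1.5990; log[Cu⁺] = -1.5990 / 2 = -0.7995; [Cu⁺] = 10^(-0.7995) ≈ 0.16 M.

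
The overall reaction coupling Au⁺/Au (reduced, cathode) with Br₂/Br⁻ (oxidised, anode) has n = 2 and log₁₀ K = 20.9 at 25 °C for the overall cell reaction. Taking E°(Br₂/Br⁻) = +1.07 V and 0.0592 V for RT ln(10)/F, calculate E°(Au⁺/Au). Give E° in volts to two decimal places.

E°cell = (0.0592/n)·log K = (0.0592/2)(20.9) = +0.619 V.
Since Au⁺/Au is the cathode and Br₂/Br⁻ the anode, E°cell = E°(Au⁺/Au) − E°(Br₂/Br⁻).
So E°(Au⁺/Au) = E°cell + E°(Br₂/Br⁻) = +0.619 + (+1.07) = +1.69 V.

+1.69 V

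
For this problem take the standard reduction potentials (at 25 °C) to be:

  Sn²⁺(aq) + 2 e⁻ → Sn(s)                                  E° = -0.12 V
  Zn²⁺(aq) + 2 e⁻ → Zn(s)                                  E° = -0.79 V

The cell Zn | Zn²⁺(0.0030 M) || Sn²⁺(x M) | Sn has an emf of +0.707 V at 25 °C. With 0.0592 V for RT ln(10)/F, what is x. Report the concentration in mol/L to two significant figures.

Sn²⁺/Sn is the cathode, Zn²⁺/Zn the anode: E°cell = +0.67 V, n = 2.
Overall reaction: Sn²⁺(aq) + Zn(s) → Sn(s) + Zn²⁺(aq); Q = [Zn²⁺]^1/[Sn²⁺]^1.
From E = E° − (0.0592/n) log Q: log Q = (E° − E)·n/0.0592 = (+0.67 − (+0.707))·2/0.0592 = -1.2500.
So 1·log[Sn²⁺] = 1·log(0.003) − log Q = -2.5229 − (-1.2500) = -1.2729; [Sn²⁺] = 10^(-1.2729) ≈ 0.053 M.

0.053 M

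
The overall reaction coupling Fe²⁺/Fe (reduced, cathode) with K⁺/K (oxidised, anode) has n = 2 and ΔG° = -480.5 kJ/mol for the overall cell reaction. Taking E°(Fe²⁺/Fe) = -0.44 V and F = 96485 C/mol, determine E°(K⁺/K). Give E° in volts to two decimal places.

E°cell = −ΔG°/(nF) = −(-480.5×10³)/((2)(96485)) = +2.490 V.
Since Fe²⁺/Fe is the cathode and K⁺/K the anode, E°cell = E°(Fe²⁺/Fe) − E°(K⁺/K).
So E°(K⁺/K) = E°(Fe²⁺/Fe) − E°cell = (-0.44) − (+2.490) = -2.93 V.

-2.93 V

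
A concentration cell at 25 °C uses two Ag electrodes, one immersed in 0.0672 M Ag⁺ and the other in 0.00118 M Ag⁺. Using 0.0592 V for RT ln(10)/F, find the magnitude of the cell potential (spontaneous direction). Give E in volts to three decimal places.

For a concentration cell E°cell = 0. The 0.0672 M side is the cathode (reduction is favoured where [Ag⁺] is higher).
With n = 1, E = −(0.0592/1) log([Ag⁺]ₐₙ/[Ag⁺]꜀ₐₜ) = −(0.0592/1) log(0.00118/0.0672) = −(0.0592/1)(-1.755) = +0.104 V.

+0.104 V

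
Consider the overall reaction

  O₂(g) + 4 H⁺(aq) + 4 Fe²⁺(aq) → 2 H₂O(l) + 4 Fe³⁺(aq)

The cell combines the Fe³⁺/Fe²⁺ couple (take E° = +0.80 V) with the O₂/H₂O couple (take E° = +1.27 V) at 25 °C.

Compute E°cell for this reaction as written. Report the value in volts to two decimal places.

The O₂/H₂O couple has the higher reduction potential, so it is the cathode; Fe³⁺/Fe²⁺ is oxidised at the anode.
E°cell = E°(cathode) − E°(anode) = (+1.27) − (+0.80) = +0.47 V.
Since E°cell > 0, the reaction is spontaneous under standard conditions.

+0.47 V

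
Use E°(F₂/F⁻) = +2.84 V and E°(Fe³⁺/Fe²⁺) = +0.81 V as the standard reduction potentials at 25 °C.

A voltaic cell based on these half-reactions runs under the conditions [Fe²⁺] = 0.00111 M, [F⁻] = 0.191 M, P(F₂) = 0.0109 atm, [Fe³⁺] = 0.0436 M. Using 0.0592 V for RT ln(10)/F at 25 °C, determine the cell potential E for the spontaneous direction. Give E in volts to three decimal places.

F₂/F⁻ is the cathode (higher E°), Fe³⁺/Fe²⁺ the anode: E°cell = +2.84 − (+0.81) = +2.03 V, n = 2.
Overall: F₂(g) + 2 Fe²⁺(aq) → 2 F⁻(aq) + 2 Fe³⁺(aq)
Q = [F⁻]^2·[Fe³⁺]^2 / (P(F₂)·[Fe²⁺]^2); log Q = 3.713.
E = E° − (0.0592/n) log Q = +2.03 − (0.0592/2)(3.713) = +1.920 V.

+1.920 V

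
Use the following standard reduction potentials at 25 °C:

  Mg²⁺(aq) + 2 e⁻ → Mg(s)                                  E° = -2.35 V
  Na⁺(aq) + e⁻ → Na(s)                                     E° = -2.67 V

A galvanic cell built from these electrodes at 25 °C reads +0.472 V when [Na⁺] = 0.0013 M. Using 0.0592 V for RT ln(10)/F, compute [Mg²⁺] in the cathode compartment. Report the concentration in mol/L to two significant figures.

0.23 M

Mg²⁺/Mg is the cathode, Na⁺/Na the anode: E°cell = +0.32 V, n = 2.
Overall reaction: Mg²⁺(aq) + 2 Na(s) → Mg(s) + 2 Na⁺(aq); Q = [Na⁺]^2/[Mg²⁺]^1.
From E = E° − (0.0592/n) log Q: log Q = (E° − E)·n/0.0592 = (+0.32 − (+0.472))·2/0.0592 = -5.1351.
So 1·log[Mg²⁺] = 2·log(0.0013) − log Q = -5.7721 − (-5.1351) = -0.6370; [Mg²⁺] = 10^(-0.6370) ≈ 0.23 M.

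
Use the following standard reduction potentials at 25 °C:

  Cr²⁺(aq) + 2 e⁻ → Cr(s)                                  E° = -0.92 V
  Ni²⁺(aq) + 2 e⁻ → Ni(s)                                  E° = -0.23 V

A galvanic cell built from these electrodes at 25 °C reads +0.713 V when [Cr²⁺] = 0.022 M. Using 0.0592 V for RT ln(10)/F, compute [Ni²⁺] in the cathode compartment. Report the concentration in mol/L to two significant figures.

Ni²⁺/Ni is the cathode, Cr²⁺/Cr the anode: E°cell = +0.69 V, n = 2.
Overall reaction: Ni²⁺(aq) + Cr(s) → Ni(s) + Cr²⁺(aq); Q = [Cr²⁺]^1/[Ni²⁺]^1.
From E = E° − (0.0592/n) log Q: log Q = (E° − E)·n/0.0592 = (+0.69 − (+0.713))·2/0.0592 = -0.7770.
So 1·log[Ni²⁺] = 1·log(0.022) − log Q = -1.6576 − (-0.7770) = -0.8806; [Ni²⁺] = 10^(-0.8806) ≈ 0.13 M.

0.13 M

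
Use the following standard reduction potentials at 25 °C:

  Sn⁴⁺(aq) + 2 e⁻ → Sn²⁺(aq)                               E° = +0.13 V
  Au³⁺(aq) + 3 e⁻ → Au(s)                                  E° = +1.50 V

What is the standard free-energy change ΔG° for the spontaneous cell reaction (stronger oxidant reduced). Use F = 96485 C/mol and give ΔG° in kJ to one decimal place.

-793.1 kJ

Au³⁺/Au (E° = +1.50 V) is the cathode; Sn⁴⁺/Sn²⁺ (E° = +0.13 V) is the anode, so E°cell = +1.37 V.
Balancing electrons gives n = 6 (lcm of 3 and 2).
ΔG° = −nFE° = −(6)(96485)(+1.37) = -793,107 J = -793.1 kJ.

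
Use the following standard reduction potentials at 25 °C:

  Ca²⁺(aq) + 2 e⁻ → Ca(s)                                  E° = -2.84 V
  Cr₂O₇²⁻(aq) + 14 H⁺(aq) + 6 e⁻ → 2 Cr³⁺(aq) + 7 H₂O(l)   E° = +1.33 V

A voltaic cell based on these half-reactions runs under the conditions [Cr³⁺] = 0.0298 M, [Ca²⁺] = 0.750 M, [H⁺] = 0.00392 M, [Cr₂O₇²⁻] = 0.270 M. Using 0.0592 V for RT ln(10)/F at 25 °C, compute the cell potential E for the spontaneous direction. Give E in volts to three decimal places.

+3.866 V

Cr₂O₇²⁻/Cr³⁺ is the cathode (higher E°), Ca²⁺/Ca the anode: E°cell = +1.33 − (-2.84) = +4.17 V, n = 6.
Overall: Cr₂O₇²⁻(aq) + 14 H⁺(aq) + 3 Ca(s) → 2 Cr³⁺(aq) + 7 H₂O(l) + 3 Ca²⁺(aq)
Q = [Cr³⁺]^2·[Ca²⁺]^3 / ([Cr₂O₇²⁻]·[H⁺]^14); log Q = 30.836.
E = E° − (0.0592/n) log Q = +4.17 − (0.0592/6)(30.836) = +3.866 V.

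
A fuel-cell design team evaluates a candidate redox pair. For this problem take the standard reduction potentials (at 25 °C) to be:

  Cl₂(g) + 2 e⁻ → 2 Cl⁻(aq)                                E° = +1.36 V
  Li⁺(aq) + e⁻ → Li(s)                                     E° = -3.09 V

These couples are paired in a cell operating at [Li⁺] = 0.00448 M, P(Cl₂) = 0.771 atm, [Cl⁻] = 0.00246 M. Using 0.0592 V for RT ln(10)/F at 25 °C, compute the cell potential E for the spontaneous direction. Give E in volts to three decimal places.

Cl₂/Cl⁻ is the cathode (higher E°), Li⁺/Li the anode: E°cell = +1.36 − (-3.09) = +4.45 V, n = 2.
Overall: Cl₂(g) + 2 Li(s) → 2 Cl⁻(aq) + 2 Li⁺(aq)
Q = [Cl⁻]^2·[Li⁺]^2 / (P(Cl₂)); log Q = -9.803.
E = E° − (0.0592/n) log Q = +4.45 − (0.0592/2)(-9.803) = +4.740 V.

+4.740 V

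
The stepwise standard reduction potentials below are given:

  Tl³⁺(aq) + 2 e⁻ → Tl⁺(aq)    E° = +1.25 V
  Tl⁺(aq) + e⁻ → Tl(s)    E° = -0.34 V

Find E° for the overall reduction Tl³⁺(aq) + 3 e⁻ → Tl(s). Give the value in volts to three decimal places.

+0.720 V

Since ΔG° = −nFE° is additive over sequential reductions, n₃E°₃ = n₁E°₁ + n₂E°₂.
E°₃ = (2×+1.25 + 1×-0.34) / 3 = (+2.160) / 3 = +0.720 V.
Simply averaging or adding the two E° values would be wrong; the electron-weighted sum is required.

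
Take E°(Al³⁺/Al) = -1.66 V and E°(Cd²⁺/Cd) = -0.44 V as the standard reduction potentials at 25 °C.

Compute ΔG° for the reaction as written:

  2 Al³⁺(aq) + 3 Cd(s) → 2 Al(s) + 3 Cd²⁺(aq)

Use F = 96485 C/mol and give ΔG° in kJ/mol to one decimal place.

As written, Al³⁺/Al is reduced (cathode) and Cd²⁺/Cd is oxidised (anode), so E°cell = (-1.66) − (-0.44) = -1.22 V.
Balancing electrons gives n = 6.
ΔG° = −nFE° = −(6)(96485)(-1.22) = 706,270 J = +706.3 kJ/mol.

+706.3 kJ/mol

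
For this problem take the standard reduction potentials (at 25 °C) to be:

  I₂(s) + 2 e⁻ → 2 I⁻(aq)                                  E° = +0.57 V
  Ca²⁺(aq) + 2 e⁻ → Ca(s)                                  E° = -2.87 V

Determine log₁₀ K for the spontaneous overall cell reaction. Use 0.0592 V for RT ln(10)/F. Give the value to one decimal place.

Cathode: I₂/I⁻; anode: Ca²⁺/Ca. E°cell = +3.44 V, n = 2.
log K = nE°cell / 0.0592 = (2)(+3.44) / 0.0592 = 116.2.

116.2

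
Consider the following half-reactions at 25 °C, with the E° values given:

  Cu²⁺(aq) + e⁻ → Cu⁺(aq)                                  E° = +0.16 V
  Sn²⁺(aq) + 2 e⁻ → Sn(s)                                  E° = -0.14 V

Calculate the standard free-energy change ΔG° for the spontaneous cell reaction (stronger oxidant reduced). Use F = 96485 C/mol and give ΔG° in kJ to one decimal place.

-57.9 kJ

Cu²⁺/Cu⁺ (E° = +0.16 V) is the cathode; Sn²⁺/Sn (E° = -0.14 V) is the anode, so E°cell = +0.30 V.
Balancing electrons gives n = 2 (lcm of 1 and 2).
ΔG° = −nFE° = −(2)(96485)(+0.30) = -57,891 J = -57.9 kJ.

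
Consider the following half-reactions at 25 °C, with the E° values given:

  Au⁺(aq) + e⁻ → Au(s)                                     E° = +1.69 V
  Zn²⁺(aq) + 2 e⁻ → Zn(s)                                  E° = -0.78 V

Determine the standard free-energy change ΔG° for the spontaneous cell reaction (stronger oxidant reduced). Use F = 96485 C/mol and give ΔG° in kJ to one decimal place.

-476.6 kJ

Au⁺/Au (E° = +1.69 V) is the cathode; Zn²⁺/Zn (E° = -0.78 V) is the anode, so E°cell = +2.47 V.
Balancing electrons gives n = 2 (lcm of 1 and 2).
ΔG° = −nFE° = −(2)(96485)(+2.47) = -476,636 J = -476.6 kJ.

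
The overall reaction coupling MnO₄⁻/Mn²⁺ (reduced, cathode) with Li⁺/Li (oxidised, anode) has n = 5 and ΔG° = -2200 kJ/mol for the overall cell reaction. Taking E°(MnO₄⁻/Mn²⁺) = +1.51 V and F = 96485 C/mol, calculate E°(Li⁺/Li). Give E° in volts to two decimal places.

E°cell = −ΔG°/(nF) = −(-2200×10³)/((5)(96485)) = +4.560 V.
Since MnO₄⁻/Mn²⁺ is the cathode and Li⁺/Li the anode, E°cell = E°(MnO₄⁻/Mn²⁺) − E°(Li⁺/Li).
So E°(Li⁺/Li) = E°(MnO₄⁻/Mn²⁺) − E°cell = (+1.51) − (+4.560) = -3.05 V.

-3.05 V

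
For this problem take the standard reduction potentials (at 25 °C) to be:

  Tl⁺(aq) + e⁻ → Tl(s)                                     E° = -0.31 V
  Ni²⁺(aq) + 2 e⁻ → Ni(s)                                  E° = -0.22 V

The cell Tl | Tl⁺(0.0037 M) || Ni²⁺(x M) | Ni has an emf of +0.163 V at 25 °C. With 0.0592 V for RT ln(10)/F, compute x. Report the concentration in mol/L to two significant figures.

Ni²⁺/Ni is the cathode, Tl⁺/Tl the anode: E°cell = +0.09 V, n = 2.
Overall reaction: Ni²⁺(aq) + 2 Tl(s) → Ni(s) + 2 Tl⁺(aq); Q = [Tl⁺]^2/[Ni²⁺]^1.
From E = E° − (0.0592/n) log Q: log Q = (E° − E)·n/0.0592 = (+0.09 − (+0.163))·2/0.0592 = -2.4662.
So 1·log[Ni²⁺] = 2·log(0.0037) − log Q = -4.8636 − (-2.4662) = -2.3974; [Ni²⁺] = 10^(-2.3974) ≈ 0.0040 M.

0.0040 M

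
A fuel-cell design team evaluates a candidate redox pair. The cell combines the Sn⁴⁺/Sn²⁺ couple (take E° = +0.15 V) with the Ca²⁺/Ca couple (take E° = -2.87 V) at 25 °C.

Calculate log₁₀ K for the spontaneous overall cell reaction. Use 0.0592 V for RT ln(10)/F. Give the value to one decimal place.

102.0

Cathode: Sn⁴⁺/Sn²⁺; anode: Ca²⁺/Ca. E°cell = +3.02 V, n = 2.
log K = nE°cell / 0.0592 = (2)(+3.02) / 0.0592 = 102.0.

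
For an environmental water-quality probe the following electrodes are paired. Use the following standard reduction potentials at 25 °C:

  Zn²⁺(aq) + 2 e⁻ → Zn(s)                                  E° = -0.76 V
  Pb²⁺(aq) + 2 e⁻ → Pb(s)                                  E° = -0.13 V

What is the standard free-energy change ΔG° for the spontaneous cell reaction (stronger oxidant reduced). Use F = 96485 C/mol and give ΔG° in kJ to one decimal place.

-121.6 kJ

Pb²⁺/Pb (E° = -0.13 V) is the cathode; Zn²⁺/Zn (E° = -0.76 V) is the anode, so E°cell = +0.63 V.
Balancing electrons gives n = 2 (lcm of 2 and 2).
ΔG° = −nFE° = −(2)(96485)(+0.63) = -121,571 J = -121.6 kJ.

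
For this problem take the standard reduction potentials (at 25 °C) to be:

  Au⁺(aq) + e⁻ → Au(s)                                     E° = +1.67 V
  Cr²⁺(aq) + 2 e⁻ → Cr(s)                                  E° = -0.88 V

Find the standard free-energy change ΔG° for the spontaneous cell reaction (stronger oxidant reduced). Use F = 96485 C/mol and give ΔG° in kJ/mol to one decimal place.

-492.1 kJ/mol

Au⁺/Au (E° = +1.67 V) is the cathode; Cr²⁺/Cr (E° = -0.88 V) is the anode, so E°cell = +2.55 V.
Balancing electrons gives n = 2 (lcm of 1 and 2).
ΔG° = −nFE° = −(2)(96485)(+2.55) = -492,073 J = -492.1 kJ/mol.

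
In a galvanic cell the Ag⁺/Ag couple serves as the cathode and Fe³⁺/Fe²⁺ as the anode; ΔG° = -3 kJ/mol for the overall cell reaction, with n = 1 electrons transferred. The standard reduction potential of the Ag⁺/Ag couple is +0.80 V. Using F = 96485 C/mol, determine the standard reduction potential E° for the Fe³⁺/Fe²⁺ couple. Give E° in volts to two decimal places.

+0.77 V

E°cell = −ΔG°/(nF) = −(-3×10³)/((1)(96485)) = +0.031 V.
Since Ag⁺/Ag is the cathode and Fe³⁺/Fe²⁺ the anode, E°cell = E°(Ag⁺/Ag) − E°(Fe³⁺/Fe²⁺).
So E°(Fe³⁺/Fe²⁺) = E°(Ag⁺/Ag) − E°cell = (+0.80) − (+0.031) = +0.77 V.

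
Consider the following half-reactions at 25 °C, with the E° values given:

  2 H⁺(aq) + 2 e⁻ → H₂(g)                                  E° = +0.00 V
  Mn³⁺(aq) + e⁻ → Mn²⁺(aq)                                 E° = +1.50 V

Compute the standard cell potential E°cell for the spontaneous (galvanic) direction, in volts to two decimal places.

+1.50 V

The Mn³⁺/Mn²⁺ couple has the higher reduction potential, so it is the cathode; H⁺/H₂ is oxidised at the anode.
E°cell = E°(cathode) − E°(anode) = (+1.50) − (+0.00) = +1.50 V.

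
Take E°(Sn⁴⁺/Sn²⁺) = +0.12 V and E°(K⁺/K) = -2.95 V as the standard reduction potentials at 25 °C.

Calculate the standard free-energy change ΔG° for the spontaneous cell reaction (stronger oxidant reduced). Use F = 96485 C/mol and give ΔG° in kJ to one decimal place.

Sn⁴⁺/Sn²⁺ (E° = +0.12 V) is the cathode; K⁺/K (E° = -2.95 V) is the anode, so E°cell = +3.07 V.
Balancing electrons gives n = 2 (lcm of 2 and 1).
ΔG° = −nFE° = −(2)(96485)(+3.07) = -592,418 J = -592.4 kJ.

-592.4 kJ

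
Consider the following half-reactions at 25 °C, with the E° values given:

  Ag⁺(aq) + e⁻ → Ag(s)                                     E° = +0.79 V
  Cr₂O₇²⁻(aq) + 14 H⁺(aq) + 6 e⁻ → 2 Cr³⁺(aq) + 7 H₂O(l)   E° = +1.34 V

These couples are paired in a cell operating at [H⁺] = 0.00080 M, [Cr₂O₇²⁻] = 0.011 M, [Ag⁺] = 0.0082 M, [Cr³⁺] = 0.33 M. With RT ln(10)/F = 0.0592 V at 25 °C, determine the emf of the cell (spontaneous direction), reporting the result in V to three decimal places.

Cr₂O₇²⁻/Cr³⁺ is the cathode (higher E°), Ag⁺/Ag the anode: E°cell = +1.34 − (+0.79) = +0.55 V, n = 6.
Overall: Cr₂O₇²⁻(aq) + 14 H⁺(aq) + 6 Ag(s) → 2 Cr³⁺(aq) + 7 H₂O(l) + 6 Ag⁺(aq)
Q = [Cr³⁺]^2·[Ag⁺]^6 / ([Cr₂O₇²⁻]·[H⁺]^14); log Q = 31.835.
E = E° − (0.0592/n) log Q = +0.55 − (0.0592/6)(31.835) = +0.236 V.

+0.236 V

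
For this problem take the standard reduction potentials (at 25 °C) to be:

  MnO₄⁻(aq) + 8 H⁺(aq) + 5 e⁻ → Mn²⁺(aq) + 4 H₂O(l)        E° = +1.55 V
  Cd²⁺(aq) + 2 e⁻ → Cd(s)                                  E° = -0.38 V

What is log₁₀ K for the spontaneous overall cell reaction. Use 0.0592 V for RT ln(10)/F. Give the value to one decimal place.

326.0

Cathode: MnO₄⁻/Mn²⁺; anode: Cd²⁺/Cd. E°cell = +1.93 V, n = 10.
log K = nE°cell / 0.0592 = (10)(+1.93) / 0.0592 = 326.0.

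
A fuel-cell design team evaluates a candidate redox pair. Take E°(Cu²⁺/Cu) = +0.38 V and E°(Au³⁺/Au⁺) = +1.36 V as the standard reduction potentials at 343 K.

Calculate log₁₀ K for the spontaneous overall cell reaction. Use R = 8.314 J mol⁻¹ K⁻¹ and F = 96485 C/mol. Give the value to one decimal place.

28.8

Cathode: Au³⁺/Au⁺; anode: Cu²⁺/Cu. E°cell = (+1.36) − (+0.38) = +0.98 V, with n = 2.
ΔG° = −nFE° = −RT ln K, so ln K = nFE°/(RT) = (2)(96485)(+0.98) / ((8.314)(343)) = 66.315.
log₁₀ K = 66.315 / ln 10 = 28.8.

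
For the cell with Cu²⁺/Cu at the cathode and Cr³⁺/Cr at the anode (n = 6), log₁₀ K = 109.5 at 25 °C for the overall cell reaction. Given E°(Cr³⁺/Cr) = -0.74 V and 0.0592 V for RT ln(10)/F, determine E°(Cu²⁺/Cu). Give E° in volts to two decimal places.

+0.34 V

E°cell = (0.0592/n)·log K = (0.0592/6)(109.5) = +1.080 V.
Since Cu²⁺/Cu is the cathode and Cr³⁺/Cr the anode, E°cell = E°(Cu²⁺/Cu) − E°(Cr³⁺/Cr).
So E°(Cu²⁺/Cu) = E°cell + E°(Cr³⁺/Cr) = +1.080 + (-0.74) = +0.34 V.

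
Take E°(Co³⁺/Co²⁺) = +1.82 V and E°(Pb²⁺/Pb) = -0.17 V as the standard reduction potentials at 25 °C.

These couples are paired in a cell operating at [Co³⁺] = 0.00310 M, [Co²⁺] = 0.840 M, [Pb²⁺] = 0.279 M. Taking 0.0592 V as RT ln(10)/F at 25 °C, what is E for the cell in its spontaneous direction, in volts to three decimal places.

+1.862 V

Co³⁺/Co²⁺ is the cathode (higher E°), Pb²⁺/Pb the anode: E°cell = +1.82 − (-0.17) = +1.99 V, n = 2.
Overall: 2 Co³⁺(aq) + Pb(s) → 2 Co²⁺(aq) + Pb²⁺(aq)
Q = [Co²⁺]^2·[Pb²⁺] / ([Co³⁺]^2); log Q = 4.311.
E = E° − (0.0592/n) log Q = +1.99 − (0.0592/2)(4.311) = +1.862 V.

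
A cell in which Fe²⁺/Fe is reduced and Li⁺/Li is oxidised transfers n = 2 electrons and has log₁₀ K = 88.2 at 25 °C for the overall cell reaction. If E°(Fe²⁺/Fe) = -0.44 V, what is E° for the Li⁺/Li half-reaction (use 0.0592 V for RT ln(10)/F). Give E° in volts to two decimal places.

E°cell = (0.0592/n)·log K = (0.0592/2)(88.2) = +2.611 V.
Since Fe²⁺/Fe is the cathode and Li⁺/Li the anode, E°cell = E°(Fe²⁺/Fe) − E°(Li⁺/Li).
So E°(Li⁺/Li) = E°(Fe²⁺/Fe) − E°cell = (-0.44) − (+2.611) = -3.05 V.

-3.05 V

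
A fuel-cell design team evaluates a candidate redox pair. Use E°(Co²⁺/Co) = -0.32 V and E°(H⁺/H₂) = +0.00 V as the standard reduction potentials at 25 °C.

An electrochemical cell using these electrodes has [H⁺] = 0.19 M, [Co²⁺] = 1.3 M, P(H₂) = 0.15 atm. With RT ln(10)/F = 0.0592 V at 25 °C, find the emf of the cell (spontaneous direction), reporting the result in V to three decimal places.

H⁺/H₂ is the cathode (higher E°), Co²⁺/Co the anode: E°cell = +0.00 − (-0.32) = +0.32 V, n = 2.
Overall: 2 H⁺(aq) + Co(s) → H₂(g) + Co²⁺(aq)
Q = P(H₂)·[Co²⁺] / ([H⁺]^2); log Q = 0.733.
E = E° − (0.0592/n) log Q = +0.32 − (0.0592/2)(0.733) = +0.298 V.

+0.298 V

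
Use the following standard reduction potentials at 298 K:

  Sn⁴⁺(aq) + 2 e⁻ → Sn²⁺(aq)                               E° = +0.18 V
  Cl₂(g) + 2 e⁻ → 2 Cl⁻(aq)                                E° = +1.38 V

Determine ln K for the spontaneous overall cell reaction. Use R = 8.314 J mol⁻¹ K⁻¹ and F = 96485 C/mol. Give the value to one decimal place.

Cathode: Cl₂/Cl⁻; anode: Sn⁴⁺/Sn²⁺. E°cell = (+1.38) − (+0.18) = +1.20 V, with n = 2.
ΔG° = −nFE° = −RT ln K, so ln K = nFE°/(RT) = (2)(96485)(+1.20) / ((8.314)(298)) = 93.464.

93.5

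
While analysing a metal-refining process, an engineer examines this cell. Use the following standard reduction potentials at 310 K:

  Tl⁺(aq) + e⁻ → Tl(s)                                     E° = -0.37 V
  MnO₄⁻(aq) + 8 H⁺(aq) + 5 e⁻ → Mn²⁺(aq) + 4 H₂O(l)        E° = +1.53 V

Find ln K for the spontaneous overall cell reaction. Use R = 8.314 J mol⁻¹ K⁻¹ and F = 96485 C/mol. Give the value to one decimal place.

Cathode: MnO₄⁻/Mn²⁺; anode: Tl⁺/Tl. E°cell = (+1.53) − (-0.37) = +1.90 V, with n = 5.
ΔG° = −nFE° = −RT ln K, so ln K = nFE°/(RT) = (5)(96485)(+1.90) / ((8.314)(310)) = 355.641.

355.6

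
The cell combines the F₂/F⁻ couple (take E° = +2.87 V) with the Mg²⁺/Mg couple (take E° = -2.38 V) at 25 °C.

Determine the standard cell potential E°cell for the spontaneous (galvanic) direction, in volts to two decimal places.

+5.25 V

The F₂/F⁻ couple has the higher reduction potential, so it is the cathode; Mg²⁺/Mg is oxidised at the anode.
E°cell = E°(cathode) − E°(anode) = (+2.87) − (-2.38) = +5.25 V.
Since E°cell > 0, the reaction is spontaneous under standard conditions.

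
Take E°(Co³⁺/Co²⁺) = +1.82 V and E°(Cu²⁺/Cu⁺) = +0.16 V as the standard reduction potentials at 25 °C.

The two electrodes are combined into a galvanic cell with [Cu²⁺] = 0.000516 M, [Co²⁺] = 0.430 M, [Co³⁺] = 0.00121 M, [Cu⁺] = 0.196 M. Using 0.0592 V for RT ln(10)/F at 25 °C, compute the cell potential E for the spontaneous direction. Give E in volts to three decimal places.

+1.662 V

Co³⁺/Co²⁺ is the cathode (higher E°), Cu²⁺/Cu⁺ the anode: E°cell = +1.82 − (+0.16) = +1.66 V, n = 1.
Overall: Co³⁺(aq) + Cu⁺(aq) → Co²⁺(aq) + Cu²⁺(aq)
Q = [Co²⁺]·[Cu²⁺] / ([Co³⁺]·[Cu⁺]); log Q = -0.029.
E = E° − (0.0592/n) log Q = +1.66 − (0.0592/1)(-0.029) = +1.662 V.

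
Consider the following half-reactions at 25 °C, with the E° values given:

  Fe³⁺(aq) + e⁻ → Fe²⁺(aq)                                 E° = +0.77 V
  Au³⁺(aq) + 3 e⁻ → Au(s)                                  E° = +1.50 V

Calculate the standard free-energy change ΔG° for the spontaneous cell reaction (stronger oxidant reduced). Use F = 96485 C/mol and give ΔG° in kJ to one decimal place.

Au³⁺/Au (E° = +1.50 V) is the cathode; Fe³⁺/Fe²⁺ (E° = +0.77 V) is the anode, so E°cell = +0.73 V.
Balancing electrons gives n = 3 (lcm of 3 and 1).
ΔG° = −nFE° = −(3)(96485)(+0.73) = -211,302 J = -211.3 kJ.

-211.3 kJ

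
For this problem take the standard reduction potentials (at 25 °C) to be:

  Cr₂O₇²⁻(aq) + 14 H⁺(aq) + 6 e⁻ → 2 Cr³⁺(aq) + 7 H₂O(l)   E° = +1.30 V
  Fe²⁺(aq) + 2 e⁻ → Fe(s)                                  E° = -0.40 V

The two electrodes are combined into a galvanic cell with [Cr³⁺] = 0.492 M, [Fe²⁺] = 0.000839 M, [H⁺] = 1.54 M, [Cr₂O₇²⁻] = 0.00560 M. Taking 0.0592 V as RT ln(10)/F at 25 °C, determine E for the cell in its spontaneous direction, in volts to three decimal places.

Cr₂O₇²⁻/Cr³⁺ is the cathode (higher E°), Fe²⁺/Fe the anode: E°cell = +1.30 − (-0.40) = +1.70 V, n = 6.
Overall: Cr₂O₇²⁻(aq) + 14 H⁺(aq) + 3 Fe(s) → 2 Cr³⁺(aq) + 7 H₂O(l) + 3 Fe²⁺(aq)
Q = [Cr³⁺]^2·[Fe²⁺]^3 / ([Cr₂O₇²⁻]·[H⁺]^14); log Q = -10.218.
E = E° − (0.0592/n) log Q = +1.70 − (0.0592/6)(-10.218) = +1.801 V.

+1.801 V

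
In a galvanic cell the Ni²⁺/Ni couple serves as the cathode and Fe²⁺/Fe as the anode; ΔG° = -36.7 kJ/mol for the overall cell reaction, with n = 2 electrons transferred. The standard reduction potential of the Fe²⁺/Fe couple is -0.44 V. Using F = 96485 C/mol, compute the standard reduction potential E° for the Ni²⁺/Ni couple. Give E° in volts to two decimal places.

E°cell = −ΔG°/(nF) = −(-36.7×10³)/((2)(96485)) = +0.190 V.
Since Ni²⁺/Ni is the cathode and Fe²⁺/Fe the anode, E°cell = E°(Ni²⁺/Ni) − E°(Fe²⁺/Fe).
So E°(Ni²⁺/Ni) = E°cell + E°(Fe²⁺/Fe) = +0.190 + (-0.44) = -0.25 V.

-0.25 V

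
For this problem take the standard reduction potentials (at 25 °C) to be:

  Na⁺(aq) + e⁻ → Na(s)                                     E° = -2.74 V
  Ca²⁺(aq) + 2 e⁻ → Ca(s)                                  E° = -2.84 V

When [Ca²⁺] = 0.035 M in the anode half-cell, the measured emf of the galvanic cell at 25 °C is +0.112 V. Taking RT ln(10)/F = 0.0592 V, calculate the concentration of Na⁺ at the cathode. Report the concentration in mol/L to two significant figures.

0.30 M

Na⁺/Na is the cathode, Ca²⁺/Ca the anode: E°cell = +0.10 V, n = 2.
Overall reaction: 2 Na⁺(aq) + Ca(s) → 2 Na(s) + Ca²⁺(aq); Q = [Ca²⁺]^1/[Na⁺]^2.
From E = E° − (0.0592/n) log Q: log Q = (E° − E)·n/0.0592 = (+0.10 − (+0.112))·2/0.0592 = -0.4054.
So 2·log[Na⁺] = 1·log(0.035) − log Q = -1.4559 − (-0.4054) = -1.0505; log[Na⁺] = -1.0505 / 2 = -0.5252; [Na⁺] = 10^(-0.5252) ≈ 0.30 M.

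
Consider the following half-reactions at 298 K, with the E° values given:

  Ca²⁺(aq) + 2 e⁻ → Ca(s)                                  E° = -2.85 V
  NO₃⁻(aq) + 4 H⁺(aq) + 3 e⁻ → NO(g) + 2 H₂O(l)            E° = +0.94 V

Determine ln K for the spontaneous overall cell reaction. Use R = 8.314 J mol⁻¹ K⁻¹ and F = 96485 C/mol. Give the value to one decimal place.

885.6

Cathode: NO₃⁻/NO; anode: Ca²⁺/Ca. E°cell = (+0.94) − (-2.85) = +3.79 V, with n = 6.
ΔG° = −nFE° = −RT ln K, so ln K = nFE°/(RT) = (6)(96485)(+3.79) / ((8.314)(298)) = 885.572.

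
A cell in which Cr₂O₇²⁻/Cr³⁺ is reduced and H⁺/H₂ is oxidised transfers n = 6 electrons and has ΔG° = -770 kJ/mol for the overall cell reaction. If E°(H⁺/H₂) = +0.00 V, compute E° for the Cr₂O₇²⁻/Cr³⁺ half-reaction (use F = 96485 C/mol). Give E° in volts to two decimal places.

+1.33 V

E°cell = −ΔG°/(nF) = −(-770×10³)/((6)(96485)) = +1.330 V.
Since Cr₂O₇²⁻/Cr³⁺ is the cathode and H⁺/H₂ the anode, E°cell = E°(Cr₂O₇²⁻/Cr³⁺) − E°(H⁺/H₂).
So E°(Cr₂O₇²⁻/Cr³⁺) = E°cell + E°(H⁺/H₂) = +1.330 + (+0.00) = +1.33 V.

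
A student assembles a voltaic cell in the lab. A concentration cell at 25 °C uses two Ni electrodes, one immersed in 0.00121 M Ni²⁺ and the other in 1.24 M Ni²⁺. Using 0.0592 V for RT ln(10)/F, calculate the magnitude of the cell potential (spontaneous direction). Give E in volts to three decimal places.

+0.089 V

For a concentration cell E°cell = 0. The 1.24 M side is the cathode (reduction is favoured where [Ni²⁺] is higher).
With n = 2, E = −(0.0592/2) log([Ni²⁺]ₐₙ/[Ni²⁺]꜀ₐₜ) = −(0.0592/2) log(0.00121/1.24) = −(0.0592/2)(-3.011) = +0.089 V.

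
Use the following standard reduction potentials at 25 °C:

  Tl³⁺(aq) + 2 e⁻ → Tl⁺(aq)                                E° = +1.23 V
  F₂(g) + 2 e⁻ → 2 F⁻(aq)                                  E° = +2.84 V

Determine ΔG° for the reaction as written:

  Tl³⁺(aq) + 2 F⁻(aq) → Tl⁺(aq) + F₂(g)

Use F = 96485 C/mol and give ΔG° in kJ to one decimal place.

As written, Tl³⁺/Tl⁺ is reduced (cathode) and F₂/F⁻ is oxidised (anode), so E°cell = (+1.23) − (+2.84) = -1.61 V.
Balancing electrons gives n = 2.
ΔG° = −nFE° = −(2)(96485)(-1.61) = 310,682 J = +310.7 kJ.

+310.7 kJ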